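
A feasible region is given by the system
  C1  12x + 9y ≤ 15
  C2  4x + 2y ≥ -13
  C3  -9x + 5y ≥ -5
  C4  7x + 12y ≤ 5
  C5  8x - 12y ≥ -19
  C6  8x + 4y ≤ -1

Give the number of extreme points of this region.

5

Of the 14 pairwise boundary intersections, those satisfying every inequality are:
  (-55/38, -137/38)
  (-97/32, -7/16)
  (15/76, -49/76)
  (-14/15, 173/180)
  (-8/17, 47/68)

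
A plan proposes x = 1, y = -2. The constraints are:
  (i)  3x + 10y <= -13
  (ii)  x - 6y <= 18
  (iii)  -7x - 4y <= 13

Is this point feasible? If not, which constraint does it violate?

(i): -17 ≤ -13 ✓
(ii): 13 ≤ 18 ✓
(iii): 1 ≤ 13 ✓

feasible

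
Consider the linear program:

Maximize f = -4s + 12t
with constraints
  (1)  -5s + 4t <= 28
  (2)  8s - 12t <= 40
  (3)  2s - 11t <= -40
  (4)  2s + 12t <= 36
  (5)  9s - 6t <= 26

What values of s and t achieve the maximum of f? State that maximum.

s = -48/17, t = 59/17, maximum f = 900/17

Vertices and f = -4s + 12t:
  (-148/47, 144/47) → f = 2320/47
  (-48/17, 59/17) → f = 900/17
  (-42/23, 76/23) → f = 1080/23

At the optimal vertex, -5s + 4t = 28 and 2s + 12t = 36.
Solving simultaneously gives s = -48/17, t = 59/17.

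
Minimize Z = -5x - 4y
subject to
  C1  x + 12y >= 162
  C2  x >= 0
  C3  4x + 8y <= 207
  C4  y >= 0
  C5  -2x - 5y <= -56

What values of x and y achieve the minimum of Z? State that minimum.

Extreme points and Z = -5x - 4y:
  (0, 27/2) → Z = -54
  (297/10, 441/40) → Z = -963/5
  (0, 207/8) → Z = -207/2

x = 297/10, y = 441/40, minimum Z = -963/5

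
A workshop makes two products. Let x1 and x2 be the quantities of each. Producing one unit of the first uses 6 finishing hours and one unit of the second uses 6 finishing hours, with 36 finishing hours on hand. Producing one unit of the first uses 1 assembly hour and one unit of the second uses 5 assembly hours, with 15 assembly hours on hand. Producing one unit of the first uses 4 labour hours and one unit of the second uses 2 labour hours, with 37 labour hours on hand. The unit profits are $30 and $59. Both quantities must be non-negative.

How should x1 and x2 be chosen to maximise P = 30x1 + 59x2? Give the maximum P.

Feasible corners and P = 30x1 + 59x2:
  (0, 0) → P = 0
  (0, 3) → P = 177
  (6, 0) → P = 180
  (15/4, 9/4) → P = 981/4

x1 = 15/4, x2 = 9/4, maximum P = 981/4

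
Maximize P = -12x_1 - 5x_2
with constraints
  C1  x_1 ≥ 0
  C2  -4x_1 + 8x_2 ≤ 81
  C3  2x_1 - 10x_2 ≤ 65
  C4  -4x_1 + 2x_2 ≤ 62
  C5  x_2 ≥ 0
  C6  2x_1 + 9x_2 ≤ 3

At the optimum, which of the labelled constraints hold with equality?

Extreme points and P = -12x_1 - 5x_2:
  (0, 0) → P = 0
  (0, 1/3) → P = -5/3
  (3/2, 0) → P = -18

The maximum is at (0, 0). Substituting into each constraint, equality holds for C1 and C5; the remaining constraints have slack.

C1 and C5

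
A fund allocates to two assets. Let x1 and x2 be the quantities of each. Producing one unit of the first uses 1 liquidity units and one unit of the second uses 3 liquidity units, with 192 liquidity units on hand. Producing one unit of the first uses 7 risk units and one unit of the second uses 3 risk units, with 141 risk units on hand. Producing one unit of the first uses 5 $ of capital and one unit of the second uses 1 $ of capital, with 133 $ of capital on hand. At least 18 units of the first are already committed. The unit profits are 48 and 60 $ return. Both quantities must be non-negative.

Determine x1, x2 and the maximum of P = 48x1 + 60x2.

The optimum lies where 7x1 + 3x2 = 141 and x1 = 18.
Solving simultaneously gives x1 = 18, x2 = 5.

x1 = 18, x2 = 5, maximum P = 1164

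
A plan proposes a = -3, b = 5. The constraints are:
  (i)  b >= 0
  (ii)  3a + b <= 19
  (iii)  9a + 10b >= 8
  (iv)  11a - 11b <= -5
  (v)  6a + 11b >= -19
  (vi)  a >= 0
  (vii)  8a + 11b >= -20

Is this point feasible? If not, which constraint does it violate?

Constraint (vi): a = -3, which is not ≥ 0. All other constraints are satisfied.

not feasible — violates (vi)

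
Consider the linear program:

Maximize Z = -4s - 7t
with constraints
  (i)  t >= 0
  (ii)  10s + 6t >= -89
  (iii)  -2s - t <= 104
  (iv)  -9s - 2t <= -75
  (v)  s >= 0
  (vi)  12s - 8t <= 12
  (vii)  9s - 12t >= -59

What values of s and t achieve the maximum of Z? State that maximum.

Vertices and Z = -4s - 7t:
  (13/2, 33/4) → Z = -335/4
  (391/63, 67/7) → Z = -5785/63
  (77/9, 34/3) → Z = -1022/9

s = 13/2, t = 33/4, maximum Z = -335/4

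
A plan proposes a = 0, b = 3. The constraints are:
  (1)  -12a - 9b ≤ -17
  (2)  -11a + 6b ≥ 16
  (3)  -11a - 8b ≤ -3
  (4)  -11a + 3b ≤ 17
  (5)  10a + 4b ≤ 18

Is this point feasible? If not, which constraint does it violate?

feasible

(1): -27 ≤ -17 ✓
(2): 18 ≥ 16 ✓
(3): -24 ≤ -3 ✓
(4): 9 ≤ 17 ✓
(5): 12 ≤ 18 ✓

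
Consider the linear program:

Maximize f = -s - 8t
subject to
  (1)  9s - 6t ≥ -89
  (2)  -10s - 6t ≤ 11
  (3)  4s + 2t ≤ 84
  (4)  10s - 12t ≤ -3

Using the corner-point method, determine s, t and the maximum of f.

s = -5/6, t = -4/9, maximum f = 79/18

Corner points and f = -s - 8t:
  (-100/19, 791/114) → f = -2864/57
  (163/21, 556/21) → f = -1537/7
  (-5/6, -4/9) → f = 79/18
  (501/34, 213/17) → f = -3909/34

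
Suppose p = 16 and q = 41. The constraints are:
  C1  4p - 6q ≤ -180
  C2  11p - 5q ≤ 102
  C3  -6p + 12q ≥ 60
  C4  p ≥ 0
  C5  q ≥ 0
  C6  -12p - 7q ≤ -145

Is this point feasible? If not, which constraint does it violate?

feasible

C1: -182 ≤ -180 ✓
C2: -29 ≤ 102 ✓
C3: 396 ≥ 60 ✓
C4: 16 ≥ 0 ✓
C5: 41 ≥ 0 ✓
C6: -479 ≤ -145 ✓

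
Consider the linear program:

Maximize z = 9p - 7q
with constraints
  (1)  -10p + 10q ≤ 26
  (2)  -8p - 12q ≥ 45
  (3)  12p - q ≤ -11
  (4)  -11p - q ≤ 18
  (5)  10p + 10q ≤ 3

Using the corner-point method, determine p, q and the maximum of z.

p = -29/23, q = -95/23, maximum z = 404/23

The optimum lies where 12p - q = -11 and -11p - q = 18.
Solving simultaneously gives p = -29/23, q = -95/23.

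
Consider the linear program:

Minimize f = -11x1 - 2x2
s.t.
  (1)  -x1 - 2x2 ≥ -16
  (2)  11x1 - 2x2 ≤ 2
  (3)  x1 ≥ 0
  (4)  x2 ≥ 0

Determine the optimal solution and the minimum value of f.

x1 = 3/2, x2 = 29/4, minimum f = -31

Corner points and f = -11x1 - 2x2:
  (3/2, 29/4) → f = -31
  (0, 8) → f = -16
  (2/11, 0) → f = -2
  (0, 0) → f = 0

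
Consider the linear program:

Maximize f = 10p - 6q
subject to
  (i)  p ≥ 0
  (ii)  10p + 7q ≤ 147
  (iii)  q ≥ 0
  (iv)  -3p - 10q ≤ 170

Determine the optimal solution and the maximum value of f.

p = 147/10, q = 0, maximum f = 147

Vertices and f = 10p - 6q:
  (0, 21) → f = -126
  (0, 0) → f = 0
  (147/10, 0) → f = 147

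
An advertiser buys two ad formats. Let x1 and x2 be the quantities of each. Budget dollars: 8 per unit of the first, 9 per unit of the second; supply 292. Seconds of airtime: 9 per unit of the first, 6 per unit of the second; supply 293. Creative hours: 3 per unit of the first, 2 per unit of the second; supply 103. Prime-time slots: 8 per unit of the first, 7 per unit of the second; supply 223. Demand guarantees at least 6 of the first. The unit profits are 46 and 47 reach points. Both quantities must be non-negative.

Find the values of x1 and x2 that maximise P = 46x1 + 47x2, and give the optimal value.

x1 = 6, x2 = 25, maximum P = 1451

Extreme points and P = 46x1 + 47x2:
  (223/8, 0) → P = 5129/4
  (6, 0) → P = 276
  (6, 25) → P = 1451

The binding constraints are 8x1 + 7x2 = 223 and x1 = 6.
Solving simultaneously gives x1 = 6, x2 = 25.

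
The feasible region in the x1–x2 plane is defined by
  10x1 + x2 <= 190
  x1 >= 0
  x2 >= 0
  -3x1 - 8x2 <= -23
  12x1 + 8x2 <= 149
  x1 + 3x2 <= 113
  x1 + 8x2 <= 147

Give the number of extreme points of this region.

Pairwise boundary intersections that survive every other constraint:
  (0, 23/8)
  (0, 147/8)
  (23/3, 0)
  (149/12, 0)
  (2/11, 1615/88)

5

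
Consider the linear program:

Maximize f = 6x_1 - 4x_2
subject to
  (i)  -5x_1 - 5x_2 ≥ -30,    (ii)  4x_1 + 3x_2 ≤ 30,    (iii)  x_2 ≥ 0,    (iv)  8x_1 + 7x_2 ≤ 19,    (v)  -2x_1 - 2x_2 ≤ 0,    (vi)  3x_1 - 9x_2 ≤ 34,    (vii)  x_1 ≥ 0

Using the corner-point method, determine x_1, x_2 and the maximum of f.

The binding constraints are x_2 = 0 and 8x_1 + 7x_2 = 19.
Solving simultaneously gives x_1 = 19/8, x_2 = 0.

x_1 = 19/8, x_2 = 0, maximum f = 57/4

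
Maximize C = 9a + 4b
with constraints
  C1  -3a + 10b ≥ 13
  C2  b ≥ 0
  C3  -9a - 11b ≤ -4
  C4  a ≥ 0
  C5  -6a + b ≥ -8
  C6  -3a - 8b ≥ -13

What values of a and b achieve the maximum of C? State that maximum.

a = 13/27, b = 13/9, maximum C = 91/9

Corner points and C = 9a + 4b:
  (0, 13/10) → C = 26/5
  (13/27, 13/9) → C = 91/9
  (0, 13/8) → C = 13/2

At the optimal vertex, -3a + 10b = 13 and -3a - 8b = -13.
Solving simultaneously gives a = 13/27, b = 13/9.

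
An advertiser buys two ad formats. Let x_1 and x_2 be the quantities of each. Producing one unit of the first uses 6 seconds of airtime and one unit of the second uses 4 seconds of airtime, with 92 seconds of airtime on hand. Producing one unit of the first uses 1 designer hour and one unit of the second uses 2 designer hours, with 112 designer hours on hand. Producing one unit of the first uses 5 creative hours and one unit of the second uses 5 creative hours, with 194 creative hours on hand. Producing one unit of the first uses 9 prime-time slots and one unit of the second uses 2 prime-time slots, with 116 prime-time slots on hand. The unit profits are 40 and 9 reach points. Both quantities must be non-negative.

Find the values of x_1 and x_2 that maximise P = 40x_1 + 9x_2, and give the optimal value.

The optimum lies where 6x_1 + 4x_2 = 92 and 9x_1 + 2x_2 = 116.
Solving simultaneously gives x_1 = 35/3, x_2 = 11/2.

x_1 = 35/3, x_2 = 11/2, maximum P = 3097/6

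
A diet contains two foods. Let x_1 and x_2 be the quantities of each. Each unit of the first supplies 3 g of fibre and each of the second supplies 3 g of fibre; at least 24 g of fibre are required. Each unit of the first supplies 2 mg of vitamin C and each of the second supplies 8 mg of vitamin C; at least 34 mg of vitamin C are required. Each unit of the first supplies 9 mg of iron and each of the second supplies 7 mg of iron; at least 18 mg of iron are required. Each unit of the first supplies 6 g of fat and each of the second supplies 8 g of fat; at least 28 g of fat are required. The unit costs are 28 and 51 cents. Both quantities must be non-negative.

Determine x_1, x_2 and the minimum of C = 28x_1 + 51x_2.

x_1 = 5, x_2 = 3, minimum C = 293

Feasible corners and C = 28x_1 + 51x_2:
  (0, 8) → C = 408
  (17, 0) → C = 476
  (5, 3) → C = 293
The feasible region is unbounded (it extends along (0, 1), (1, 0)), but C strictly increases along every unbounded feasible direction, so there is no improving ray and the minimum is attained at a vertex.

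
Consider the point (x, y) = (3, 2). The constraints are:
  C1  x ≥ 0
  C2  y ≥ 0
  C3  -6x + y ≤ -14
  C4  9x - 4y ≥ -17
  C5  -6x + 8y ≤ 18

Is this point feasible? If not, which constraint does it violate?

feasible

C1: 3 ≥ 0 ✓
C2: 2 ≥ 0 ✓
C3: -16 ≤ -14 ✓
C4: 19 ≥ -17 ✓
C5: -2 ≤ 18 ✓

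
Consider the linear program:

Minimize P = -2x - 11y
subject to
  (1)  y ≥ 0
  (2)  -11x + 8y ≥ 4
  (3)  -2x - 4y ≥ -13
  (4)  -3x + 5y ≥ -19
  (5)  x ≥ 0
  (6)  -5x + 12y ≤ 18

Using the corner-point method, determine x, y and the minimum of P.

Extreme points and P = -2x - 11y:
  (0, 1/2) → P = -11/2
  (24/23, 89/46) → P = -1075/46
  (0, 3/2) → P = -33/2

The optimum lies where -11x + 8y = 4 and -5x + 12y = 18.
Solving simultaneously gives x = 24/23, y = 89/46.

x = 24/23, y = 89/46, minimum P = -1075/46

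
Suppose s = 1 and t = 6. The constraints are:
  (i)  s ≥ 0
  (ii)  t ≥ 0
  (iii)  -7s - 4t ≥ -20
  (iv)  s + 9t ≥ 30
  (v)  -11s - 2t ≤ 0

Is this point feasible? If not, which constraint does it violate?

not feasible — violates (iii)

Constraint (iii): -7s - 4t = -31, which is not ≥ -20. All other constraints are satisfied.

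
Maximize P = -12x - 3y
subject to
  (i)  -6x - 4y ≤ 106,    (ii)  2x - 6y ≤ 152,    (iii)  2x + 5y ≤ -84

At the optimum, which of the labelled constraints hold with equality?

Vertices and P = -12x - 3y:
  (-7/11, -281/11) → P = 927/11
  (-97/11, -146/11) → P = 1602/11
  (128/11, -236/11) → P = -828/11

The maximum is at (-97/11, -146/11). Substituting into each constraint, equality holds for (i) and (iii); the remaining constraints have slack.

(i) and (iii)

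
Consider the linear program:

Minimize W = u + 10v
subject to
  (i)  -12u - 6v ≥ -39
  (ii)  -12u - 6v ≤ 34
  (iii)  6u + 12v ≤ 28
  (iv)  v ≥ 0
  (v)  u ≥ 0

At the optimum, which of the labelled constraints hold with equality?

(iv) and (v)

Feasible corners and W = u + 10v:
  (25/9, 17/18) → W = 110/9
  (13/4, 0) → W = 13/4
  (0, 7/3) → W = 70/3
  (0, 0) → W = 0

The minimum is at (0, 0). Substituting into each constraint, equality holds for (iv) and (v); the remaining constraints have slack.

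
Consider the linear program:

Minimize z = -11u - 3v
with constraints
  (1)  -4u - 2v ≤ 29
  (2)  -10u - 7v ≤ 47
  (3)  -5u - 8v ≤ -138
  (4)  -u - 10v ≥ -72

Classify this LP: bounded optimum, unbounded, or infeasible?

From the feasible point (134/7, 37/7), moving in the direction (10, -1) keeps every constraint satisfied while z decreases without bound.

unbounded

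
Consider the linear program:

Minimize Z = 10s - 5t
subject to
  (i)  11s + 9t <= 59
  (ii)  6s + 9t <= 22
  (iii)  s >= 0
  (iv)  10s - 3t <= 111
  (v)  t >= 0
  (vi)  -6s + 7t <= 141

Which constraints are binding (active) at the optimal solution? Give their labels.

(ii) and (iii)

Feasible corners and Z = 10s - 5t:
  (0, 22/9) → Z = -110/9
  (11/3, 0) → Z = 110/3
  (0, 0) → Z = 0

The minimum is at (0, 22/9). Substituting into each constraint, equality holds for (ii) and (iii); the remaining constraints have slack.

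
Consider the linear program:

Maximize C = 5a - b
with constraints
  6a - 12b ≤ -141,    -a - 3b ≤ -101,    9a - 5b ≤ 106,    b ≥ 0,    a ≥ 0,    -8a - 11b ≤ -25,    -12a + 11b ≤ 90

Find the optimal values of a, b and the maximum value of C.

Feasible corners and C = 5a - b:
  (823/32, 803/32) → C = 207/2
  (841/47, 1302/47) → C = 2903/47
  (1616/39, 694/13) → C = 5998/39

The optimum lies where 9a - 5b = 106 and -12a + 11b = 90.
Solving simultaneously gives a = 1616/39, b = 694/13.

a = 1616/39, b = 694/13, maximum C = 5998/39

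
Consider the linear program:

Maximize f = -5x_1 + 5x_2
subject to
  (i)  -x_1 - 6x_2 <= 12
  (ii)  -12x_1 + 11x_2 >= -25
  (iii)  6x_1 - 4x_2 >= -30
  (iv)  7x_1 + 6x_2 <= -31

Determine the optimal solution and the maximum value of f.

Corner points and f = -5x_1 + 5x_2:
  (-57/10, -21/20) → f = 93/4
  (-19/6, -53/36) → f = 305/36
  (-19/4, 3/8) → f = 205/8

At the optimal vertex, 6x_1 - 4x_2 = -30 and 7x_1 + 6x_2 = -31.
Solving simultaneously gives x_1 = -19/4, x_2 = 3/8.

x_1 = -19/4, x_2 = 3/8, maximum f = 205/8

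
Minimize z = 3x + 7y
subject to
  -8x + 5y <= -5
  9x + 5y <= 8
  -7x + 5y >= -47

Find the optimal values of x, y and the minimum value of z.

x = -42, y = -341/5, minimum z = -3017/5

The optimum lies where -8x + 5y = -5 and -7x + 5y = -47.
Solving simultaneously gives x = -42, y = -341/5.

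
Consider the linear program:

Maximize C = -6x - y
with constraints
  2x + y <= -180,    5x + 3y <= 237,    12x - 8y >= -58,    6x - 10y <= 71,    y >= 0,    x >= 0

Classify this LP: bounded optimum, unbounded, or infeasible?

The boundaries 5x + 3y = 237 and 12x - 8y = -58 meet at (861/38, 1567/38), but that point violates 2x + y ≤ -180. Every candidate vertex is excluded by some other constraint, so the feasible region is empty.

infeasible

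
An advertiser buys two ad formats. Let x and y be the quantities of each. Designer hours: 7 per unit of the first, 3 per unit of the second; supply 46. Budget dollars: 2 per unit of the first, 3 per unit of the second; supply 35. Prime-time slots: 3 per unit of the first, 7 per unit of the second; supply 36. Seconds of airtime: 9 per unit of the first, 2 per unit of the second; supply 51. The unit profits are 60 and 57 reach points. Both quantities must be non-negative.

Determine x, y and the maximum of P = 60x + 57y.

Feasible corners and P = 60x + 57y:
  (0, 0) → P = 0
  (0, 36/7) → P = 2052/7
  (17/3, 0) → P = 340
  (5, 3) → P = 471

The binding constraints are 3x + 7y = 36 and 9x + 2y = 51.
Solving simultaneously gives x = 5, y = 3.

x = 5, y = 3, maximum P = 471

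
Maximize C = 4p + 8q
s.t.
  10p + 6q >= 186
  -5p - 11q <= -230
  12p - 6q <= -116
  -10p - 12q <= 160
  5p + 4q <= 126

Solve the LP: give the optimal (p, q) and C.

p = -6/5, q = 33, maximum C = 1296/5

Feasible corners and C = 4p + 8q:
  (35/11, 848/33) → C = 7204/33
  (-6/5, 33) → C = 1296/5
  (146/39, 1046/39) → C = 2984/13

The optimum lies where 10p + 6q = 186 and 5p + 4q = 126.
Solving simultaneously gives p = -6/5, q = 33.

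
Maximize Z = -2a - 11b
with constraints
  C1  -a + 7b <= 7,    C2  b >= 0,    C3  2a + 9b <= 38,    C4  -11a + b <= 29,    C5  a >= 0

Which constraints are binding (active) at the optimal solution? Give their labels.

C2 and C5

Extreme points and Z = -2a - 11b:
  (203/23, 52/23) → Z = -978/23
  (0, 1) → Z = -11
  (19, 0) → Z = -38
  (0, 0) → Z = 0

The maximum is at (0, 0). Substituting into each constraint, equality holds for C2 and C5; the remaining constraints have slack.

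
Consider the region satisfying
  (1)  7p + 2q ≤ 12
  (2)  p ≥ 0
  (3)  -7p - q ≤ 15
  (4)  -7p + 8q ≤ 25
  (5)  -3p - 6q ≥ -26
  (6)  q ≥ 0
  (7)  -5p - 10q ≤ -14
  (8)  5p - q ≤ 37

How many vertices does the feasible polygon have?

4

Pairwise boundary intersections that survive every other constraint:
  (23/35, 37/10)
  (23/15, 19/30)
  (0, 25/8)
  (0, 7/5)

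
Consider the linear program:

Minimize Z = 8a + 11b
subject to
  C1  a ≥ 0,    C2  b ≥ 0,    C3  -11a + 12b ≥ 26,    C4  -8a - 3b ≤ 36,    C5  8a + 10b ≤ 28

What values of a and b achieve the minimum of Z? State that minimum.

Extreme points and Z = 8a + 11b:
  (0, 13/6) → Z = 143/6
  (0, 14/5) → Z = 154/5
  (38/103, 258/103) → Z = 3142/103

a = 0, b = 13/6, minimum Z = 143/6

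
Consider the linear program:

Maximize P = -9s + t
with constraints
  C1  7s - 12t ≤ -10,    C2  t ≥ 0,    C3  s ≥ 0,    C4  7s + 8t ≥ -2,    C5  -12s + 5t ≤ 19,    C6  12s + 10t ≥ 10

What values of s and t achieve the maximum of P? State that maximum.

Vertices and P = -9s + t:
  (10/107, 95/107) → P = 5/107
  (0, 19/5) → P = 19/5
  (0, 1) → P = 1
The feasible region is unbounded (it extends along (12, 7), (5, 12)), but P strictly decreases along every unbounded feasible direction, so there is no improving ray and the maximum is attained at a vertex.

s = 0, t = 19/5, maximum P = 19/5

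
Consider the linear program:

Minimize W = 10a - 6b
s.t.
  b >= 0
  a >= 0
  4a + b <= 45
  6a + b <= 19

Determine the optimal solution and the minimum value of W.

a = 0, b = 19, minimum W = -114

Vertices and W = 10a - 6b:
  (0, 0) → W = 0
  (19/6, 0) → W = 95/3
  (0, 19) → W = -114

The optimum lies where a = 0 and 6a + b = 19.
Solving simultaneously gives a = 0, b = 19.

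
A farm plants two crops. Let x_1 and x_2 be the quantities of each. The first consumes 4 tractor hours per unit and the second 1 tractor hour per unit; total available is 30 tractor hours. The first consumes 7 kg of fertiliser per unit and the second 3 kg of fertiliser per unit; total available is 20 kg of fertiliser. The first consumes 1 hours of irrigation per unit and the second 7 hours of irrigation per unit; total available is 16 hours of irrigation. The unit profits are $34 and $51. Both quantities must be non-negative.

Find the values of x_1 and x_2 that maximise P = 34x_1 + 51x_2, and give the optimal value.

x_1 = 2, x_2 = 2, maximum P = 170

Vertices and P = 34x_1 + 51x_2:
  (0, 0) → P = 0
  (0, 16/7) → P = 816/7
  (20/7, 0) → P = 680/7
  (2, 2) → P = 170

The optimum lies where 7x_1 + 3x_2 = 20 and x_1 + 7x_2 = 16.
Solving simultaneously gives x_1 = 2, x_2 = 2.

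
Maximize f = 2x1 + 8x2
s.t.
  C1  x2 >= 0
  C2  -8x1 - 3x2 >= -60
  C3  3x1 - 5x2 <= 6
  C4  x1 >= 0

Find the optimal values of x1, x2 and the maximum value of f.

Extreme points and f = 2x1 + 8x2:
  (2, 0) → f = 4
  (0, 0) → f = 0
  (318/49, 132/49) → f = 1692/49
  (0, 20) → f = 160

At the optimal vertex, -8x1 - 3x2 = -60 and x1 = 0.
Solving simultaneously gives x1 = 0, x2 = 20.

x1 = 0, x2 = 20, maximum f = 160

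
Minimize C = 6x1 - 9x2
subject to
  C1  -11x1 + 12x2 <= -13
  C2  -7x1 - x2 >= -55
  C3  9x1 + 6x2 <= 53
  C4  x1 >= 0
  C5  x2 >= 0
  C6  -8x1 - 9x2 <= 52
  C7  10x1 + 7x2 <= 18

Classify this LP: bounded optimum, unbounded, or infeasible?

bounded optimum

Vertices and C = 6x1 - 9x2:
  (13/11, 0) → C = 78/11
  (307/197, 68/197) → C = 1230/197
  (9/5, 0) → C = 54/5
The feasible region has finitely many vertices and no improving ray; the minimum is 1230/197 at (307/197, 68/197).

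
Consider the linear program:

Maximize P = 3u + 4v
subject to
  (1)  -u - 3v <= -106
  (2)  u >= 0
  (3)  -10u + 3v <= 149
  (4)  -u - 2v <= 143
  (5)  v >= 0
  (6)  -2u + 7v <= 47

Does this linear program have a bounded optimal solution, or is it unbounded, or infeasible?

From the feasible point (106, 0), moving in the direction (7, 2) keeps every constraint satisfied while P increases without bound.

unbounded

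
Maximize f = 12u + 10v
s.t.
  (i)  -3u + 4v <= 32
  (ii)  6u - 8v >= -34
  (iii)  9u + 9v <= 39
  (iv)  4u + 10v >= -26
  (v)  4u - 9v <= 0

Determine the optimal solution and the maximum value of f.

u = 3, v = 4/3, maximum f = 148/3

Feasible corners and f = 12u + 10v:
  (1/21, 30/7) → f = 304/7
  (-137/23, -5/23) → f = -1694/23
  (3, 4/3) → f = 148/3
  (-117/38, -26/19) → f = -962/19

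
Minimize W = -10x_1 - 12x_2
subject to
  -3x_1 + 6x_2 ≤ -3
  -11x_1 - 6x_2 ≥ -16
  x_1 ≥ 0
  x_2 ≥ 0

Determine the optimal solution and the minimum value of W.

x_1 = 19/14, x_2 = 5/28, minimum W = -110/7

At the optimal vertex, -3x_1 + 6x_2 = -3 and -11x_1 - 6x_2 = -16.
Solving simultaneously gives x_1 = 19/14, x_2 = 5/28.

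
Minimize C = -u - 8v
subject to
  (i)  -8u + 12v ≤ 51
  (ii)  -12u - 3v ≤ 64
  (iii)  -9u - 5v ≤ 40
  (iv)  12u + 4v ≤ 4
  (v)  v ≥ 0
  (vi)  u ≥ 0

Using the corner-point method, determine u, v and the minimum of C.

Corner points and C = -u - 8v:
  (1/3, 0) → C = -1/3
  (0, 1) → C = -8
  (0, 0) → C = 0

The binding constraints are 12u + 4v = 4 and u = 0.
Solving simultaneously gives u = 0, v = 1.

u = 0, v = 1, minimum C = -8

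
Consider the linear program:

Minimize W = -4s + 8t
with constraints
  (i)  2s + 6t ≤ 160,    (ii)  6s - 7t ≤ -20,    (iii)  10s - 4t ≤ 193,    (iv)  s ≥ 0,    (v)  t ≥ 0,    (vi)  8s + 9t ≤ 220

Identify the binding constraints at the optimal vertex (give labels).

Corner points and W = -4s + 8t:
  (0, 20/7) → W = 160/7
  (136/11, 148/11) → W = 640/11
  (0, 220/9) → W = 1760/9

The minimum is at (0, 20/7). Substituting into each constraint, equality holds for (ii) and (iv); the remaining constraints have slack.

(ii) and (iv)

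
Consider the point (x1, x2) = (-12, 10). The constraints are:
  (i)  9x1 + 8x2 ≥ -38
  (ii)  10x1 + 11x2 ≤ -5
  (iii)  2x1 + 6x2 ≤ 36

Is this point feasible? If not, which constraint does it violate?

feasible

(i): -28 ≥ -38 ✓
(ii): -10 ≤ -5 ✓
(iii): 36 ≤ 36 ✓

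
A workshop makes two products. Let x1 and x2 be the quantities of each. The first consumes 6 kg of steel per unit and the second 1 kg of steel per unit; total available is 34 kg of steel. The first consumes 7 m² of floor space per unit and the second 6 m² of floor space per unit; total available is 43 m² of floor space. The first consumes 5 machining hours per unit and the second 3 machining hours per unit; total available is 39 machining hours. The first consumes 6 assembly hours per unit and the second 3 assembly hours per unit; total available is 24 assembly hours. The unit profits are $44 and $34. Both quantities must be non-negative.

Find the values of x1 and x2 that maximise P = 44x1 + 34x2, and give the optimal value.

x1 = 1, x2 = 6, maximum P = 248

Feasible corners and P = 44x1 + 34x2:
  (0, 0) → P = 0
  (0, 43/6) → P = 731/3
  (4, 0) → P = 176
  (1, 6) → P = 248

At the optimal vertex, 7x1 + 6x2 = 43 and 6x1 + 3x2 = 24.
Solving simultaneously gives x1 = 1, x2 = 6.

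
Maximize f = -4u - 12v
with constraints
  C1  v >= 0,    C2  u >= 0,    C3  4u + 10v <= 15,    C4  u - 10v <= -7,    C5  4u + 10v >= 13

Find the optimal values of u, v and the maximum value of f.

u = 6/5, v = 41/50, maximum f = -366/25

Extreme points and f = -4u - 12v:
  (0, 3/2) → f = -18
  (0, 13/10) → f = -78/5
  (8/5, 43/50) → f = -418/25
  (6/5, 41/50) → f = -366/25

At the optimal vertex, u - 10v = -7 and 4u + 10v = 13.
Solving simultaneously gives u = 6/5, v = 41/50.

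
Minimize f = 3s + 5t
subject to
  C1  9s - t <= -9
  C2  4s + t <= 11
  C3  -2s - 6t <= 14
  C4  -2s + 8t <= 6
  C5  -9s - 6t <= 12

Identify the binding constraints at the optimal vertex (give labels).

C1 and C5

Feasible corners and f = 3s + 5t:
  (-33/35, 18/35) → f = -9/35
  (-22/21, -3/7) → f = -37/7
  (-11/7, 5/14) → f = -41/14

The minimum is at (-22/21, -3/7). Substituting into each constraint, equality holds for C1 and C5; the remaining constraints have slack.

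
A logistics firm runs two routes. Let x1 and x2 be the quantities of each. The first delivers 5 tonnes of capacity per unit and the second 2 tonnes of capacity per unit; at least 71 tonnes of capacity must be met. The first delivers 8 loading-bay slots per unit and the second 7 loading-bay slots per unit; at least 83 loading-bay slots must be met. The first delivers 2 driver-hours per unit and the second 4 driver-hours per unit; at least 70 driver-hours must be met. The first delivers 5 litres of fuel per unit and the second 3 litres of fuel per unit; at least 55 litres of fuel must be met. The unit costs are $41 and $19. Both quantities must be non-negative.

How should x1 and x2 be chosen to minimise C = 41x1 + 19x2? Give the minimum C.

The feasible region is unbounded (it extends along (0, 1), (1, 0)), but C strictly increases along every unbounded feasible direction, so there is no improving ray and the minimum is attained at a vertex.

x1 = 9, x2 = 13, minimum C = 616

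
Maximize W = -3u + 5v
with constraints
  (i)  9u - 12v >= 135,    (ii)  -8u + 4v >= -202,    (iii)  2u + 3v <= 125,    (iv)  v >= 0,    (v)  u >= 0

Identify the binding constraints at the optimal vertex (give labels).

(i) and (ii)

Vertices and W = -3u + 5v:
  (157/5, 123/10) → W = -327/10
  (15, 0) → W = -45
  (101/4, 0) → W = -303/4

The maximum is at (157/5, 123/10). Substituting into each constraint, equality holds for (i) and (ii); the remaining constraints have slack.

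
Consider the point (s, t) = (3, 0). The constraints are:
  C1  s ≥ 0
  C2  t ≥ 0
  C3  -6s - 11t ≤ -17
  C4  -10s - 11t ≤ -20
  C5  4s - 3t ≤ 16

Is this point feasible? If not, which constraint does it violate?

feasible

C1: 3 ≥ 0 ✓
C2: 0 ≥ 0 ✓
C3: -18 ≤ -17 ✓
C4: -30 ≤ -20 ✓
C5: 12 ≤ 16 ✓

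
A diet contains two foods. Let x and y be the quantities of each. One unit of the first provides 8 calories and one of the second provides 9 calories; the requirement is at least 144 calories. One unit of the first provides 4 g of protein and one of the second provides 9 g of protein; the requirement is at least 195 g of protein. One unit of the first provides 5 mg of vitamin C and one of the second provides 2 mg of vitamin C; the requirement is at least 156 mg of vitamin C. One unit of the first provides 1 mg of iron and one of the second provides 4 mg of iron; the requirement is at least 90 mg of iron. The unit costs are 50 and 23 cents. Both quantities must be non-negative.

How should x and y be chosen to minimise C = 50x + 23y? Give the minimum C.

Vertices and C = 50x + 23y:
  (0, 78) → C = 1794
  (90, 0) → C = 4500
  (74/3, 49/3) → C = 1609
The feasible region is unbounded (it extends along (0, 1), (1, 0)), but C strictly increases along every unbounded feasible direction, so there is no improving ray and the minimum is attained at a vertex.

x = 74/3, y = 49/3, minimum C = 1609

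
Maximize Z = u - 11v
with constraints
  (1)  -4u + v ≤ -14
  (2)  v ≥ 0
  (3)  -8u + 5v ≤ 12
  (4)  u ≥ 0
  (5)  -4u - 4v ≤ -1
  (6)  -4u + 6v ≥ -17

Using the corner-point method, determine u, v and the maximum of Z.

u = 17/4, v = 0, maximum Z = 17/4

Extreme points and Z = u - 11v:
  (7/2, 0) → Z = 7/2
  (41/6, 40/3) → Z = -839/6
  (17/4, 0) → Z = 17/4
The feasible region is unbounded (it extends along (5, 8), (3, 2)), but Z strictly decreases along every unbounded feasible direction, so there is no improving ray and the maximum is attained at a vertex.

The binding constraints are v = 0 and -4u + 6v = -17.
Solving simultaneously gives u = 17/4, v = 0.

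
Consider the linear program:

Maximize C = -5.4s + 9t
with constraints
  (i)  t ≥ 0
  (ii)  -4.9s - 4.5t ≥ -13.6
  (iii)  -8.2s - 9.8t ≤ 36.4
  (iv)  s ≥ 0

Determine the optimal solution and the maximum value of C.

s = 0, t = 136/45, maximum C = 136/5

The optimum lies where -4.9s - 4.5t = -13.6 and s = 0.
Solving simultaneously gives s = 0, t = 136/45.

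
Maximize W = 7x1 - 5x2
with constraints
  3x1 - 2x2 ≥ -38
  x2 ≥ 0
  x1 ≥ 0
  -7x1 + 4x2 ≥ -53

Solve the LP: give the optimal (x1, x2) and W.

x1 = 53/7, x2 = 0, maximum W = 53

Feasible corners and W = 7x1 - 5x2:
  (0, 19) → W = -95
  (129, 425/2) → W = -319/2
  (0, 0) → W = 0
  (53/7, 0) → W = 53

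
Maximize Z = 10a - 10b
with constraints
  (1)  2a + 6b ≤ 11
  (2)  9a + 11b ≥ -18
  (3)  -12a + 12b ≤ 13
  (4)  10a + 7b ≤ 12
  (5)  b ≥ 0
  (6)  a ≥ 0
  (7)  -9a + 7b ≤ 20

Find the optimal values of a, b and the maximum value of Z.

At the optimal vertex, 10a + 7b = 12 and b = 0.
Solving simultaneously gives a = 6/5, b = 0.

a = 6/5, b = 0, maximum Z = 12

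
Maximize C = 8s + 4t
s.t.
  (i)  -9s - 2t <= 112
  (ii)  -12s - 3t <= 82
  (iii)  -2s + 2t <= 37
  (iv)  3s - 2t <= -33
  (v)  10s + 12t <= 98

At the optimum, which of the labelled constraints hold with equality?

Feasible corners and C = 8s + 4t:
  (-55/6, 28/3) → C = -36
  (-263/33, 50/11) → C = -1504/33
  (-62/11, 283/22) → C = 70/11
  (-25/7, 78/7) → C = 16

The maximum is at (-25/7, 78/7). Substituting into each constraint, equality holds for (iv) and (v); the remaining constraints have slack.

(iv) and (v)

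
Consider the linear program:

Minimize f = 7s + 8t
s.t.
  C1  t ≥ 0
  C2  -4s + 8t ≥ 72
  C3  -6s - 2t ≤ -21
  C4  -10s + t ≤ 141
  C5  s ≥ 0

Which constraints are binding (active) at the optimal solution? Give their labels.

Vertices and f = 7s + 8t:
  (3/7, 129/14) → f = 537/7
  (0, 21/2) → f = 84
  (0, 141) → f = 1128
The feasible region is unbounded (it extends along (2, 1), (1, 10)), but f strictly increases along every unbounded feasible direction, so there is no improving ray and the minimum is attained at a vertex.

The minimum is at (3/7, 129/14). Substituting into each constraint, equality holds for C2 and C3; the remaining constraints have slack.

C2 and C3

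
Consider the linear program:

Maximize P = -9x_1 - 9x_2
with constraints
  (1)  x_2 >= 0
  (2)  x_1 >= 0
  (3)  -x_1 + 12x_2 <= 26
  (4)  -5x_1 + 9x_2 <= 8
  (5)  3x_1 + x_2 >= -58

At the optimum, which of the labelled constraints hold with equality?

Vertices and P = -9x_1 - 9x_2:
  (0, 0) → P = 0
  (0, 8/9) → P = -8
  (46/17, 122/51) → P = -780/17
The feasible region is unbounded (it extends along (12, 1), (1, 0)), but P strictly decreases along every unbounded feasible direction, so there is no improving ray and the maximum is attained at a vertex.

The maximum is at (0, 0). Substituting into each constraint, equality holds for (1) and (2); the remaining constraints have slack.

(1) and (2)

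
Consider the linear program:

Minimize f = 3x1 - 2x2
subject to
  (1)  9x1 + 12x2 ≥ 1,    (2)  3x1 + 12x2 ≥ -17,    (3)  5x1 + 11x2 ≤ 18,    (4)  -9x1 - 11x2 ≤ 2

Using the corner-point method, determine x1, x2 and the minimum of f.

x1 = -5, x2 = 43/11, minimum f = -251/11

At the optimal vertex, 5x1 + 11x2 = 18 and -9x1 - 11x2 = 2.
Solving simultaneously gives x1 = -5, x2 = 43/11.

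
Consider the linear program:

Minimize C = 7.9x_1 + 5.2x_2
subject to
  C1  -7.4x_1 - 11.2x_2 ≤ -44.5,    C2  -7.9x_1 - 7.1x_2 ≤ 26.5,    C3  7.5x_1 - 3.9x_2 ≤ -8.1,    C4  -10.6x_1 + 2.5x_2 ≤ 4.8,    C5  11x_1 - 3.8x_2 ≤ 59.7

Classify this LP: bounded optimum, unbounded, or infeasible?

bounded optimum

Feasible corners and C = 7.9x_1 + 5.2x_2:
  (251/342, 1193/342) → C = 16373/684
  (5749/13722, 25361/6861) → C = 618343/27444
  (18.30625, 37.28125) → C = 338.481875
The feasible region has finitely many vertices and no improving ray; the minimum is 618343/27444 at (5749/13722, 25361/6861).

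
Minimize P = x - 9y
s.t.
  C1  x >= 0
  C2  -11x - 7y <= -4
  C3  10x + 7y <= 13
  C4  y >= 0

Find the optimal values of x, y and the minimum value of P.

Corner points and P = x - 9y:
  (0, 4/7) → P = -36/7
  (0, 13/7) → P = -117/7
  (4/11, 0) → P = 4/11
  (13/10, 0) → P = 13/10

The optimum lies where x = 0 and 10x + 7y = 13.
Solving simultaneously gives x = 0, y = 13/7.

x = 0, y = 13/7, minimum P = -117/7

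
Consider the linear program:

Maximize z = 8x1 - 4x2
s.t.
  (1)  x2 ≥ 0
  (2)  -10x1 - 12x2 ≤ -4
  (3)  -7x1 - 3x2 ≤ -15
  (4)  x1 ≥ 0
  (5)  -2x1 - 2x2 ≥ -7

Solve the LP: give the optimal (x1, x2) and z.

Vertices and z = 8x1 - 4x2:
  (15/7, 0) → z = 120/7
  (7/2, 0) → z = 28
  (9/8, 19/8) → z = -1/2

x1 = 7/2, x2 = 0, maximum z = 28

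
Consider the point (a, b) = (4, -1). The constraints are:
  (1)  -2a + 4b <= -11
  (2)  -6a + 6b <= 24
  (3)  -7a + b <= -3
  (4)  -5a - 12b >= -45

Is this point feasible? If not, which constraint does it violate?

(1): -12 ≤ -11 ✓
(2): -30 ≤ 24 ✓
(3): -29 ≤ -3 ✓
(4): -8 ≥ -45 ✓

feasible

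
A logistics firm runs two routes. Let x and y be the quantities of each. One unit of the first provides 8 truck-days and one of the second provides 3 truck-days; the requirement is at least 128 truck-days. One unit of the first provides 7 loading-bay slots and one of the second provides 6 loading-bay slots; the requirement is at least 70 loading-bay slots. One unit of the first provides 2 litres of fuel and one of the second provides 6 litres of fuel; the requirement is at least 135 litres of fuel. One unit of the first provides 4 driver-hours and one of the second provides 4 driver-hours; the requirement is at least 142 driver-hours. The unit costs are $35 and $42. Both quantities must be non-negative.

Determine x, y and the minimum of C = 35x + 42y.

Vertices and C = 35x + 42y:
  (0, 128/3) → C = 1792
  (135/2, 0) → C = 4725/2
  (43/10, 156/5) → C = 14609/10
  (39/2, 16) → C = 2709/2
The feasible region is unbounded (it extends along (0, 1), (1, 0)), but C strictly increases along every unbounded feasible direction, so there is no improving ray and the minimum is attained at a vertex.

The binding constraints are 2x + 6y = 135 and 4x + 4y = 142.
Solving simultaneously gives x = 39/2, y = 16.

x = 39/2, y = 16, minimum C = 2709/2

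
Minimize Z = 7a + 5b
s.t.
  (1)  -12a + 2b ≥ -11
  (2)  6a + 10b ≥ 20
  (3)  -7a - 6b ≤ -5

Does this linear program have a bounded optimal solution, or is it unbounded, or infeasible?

unbounded

From the feasible point (25/22, 29/22), moving in the direction (-6, 7) keeps every constraint satisfied while Z decreases without bound.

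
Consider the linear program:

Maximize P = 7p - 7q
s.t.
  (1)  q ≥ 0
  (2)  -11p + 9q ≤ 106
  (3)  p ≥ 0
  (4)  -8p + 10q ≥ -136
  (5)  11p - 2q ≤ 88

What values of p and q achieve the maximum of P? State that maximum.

p = 8, q = 0, maximum P = 56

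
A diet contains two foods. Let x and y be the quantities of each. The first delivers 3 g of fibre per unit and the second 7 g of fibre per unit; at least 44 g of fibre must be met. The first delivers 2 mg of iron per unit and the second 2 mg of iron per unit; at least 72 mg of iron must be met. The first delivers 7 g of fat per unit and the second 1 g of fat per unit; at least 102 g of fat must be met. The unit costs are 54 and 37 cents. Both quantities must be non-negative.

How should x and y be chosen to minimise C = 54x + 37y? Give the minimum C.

x = 11, y = 25, minimum C = 1519

Corner points and C = 54x + 37y:
  (0, 102) → C = 3774
  (36, 0) → C = 1944
  (11, 25) → C = 1519
The feasible region is unbounded (it extends along (0, 1), (1, 0)), but C strictly increases along every unbounded feasible direction, so there is no improving ray and the minimum is attained at a vertex.

At the optimal vertex, 2x + 2y = 72 and 7x + y = 102.
Solving simultaneously gives x = 11, y = 25.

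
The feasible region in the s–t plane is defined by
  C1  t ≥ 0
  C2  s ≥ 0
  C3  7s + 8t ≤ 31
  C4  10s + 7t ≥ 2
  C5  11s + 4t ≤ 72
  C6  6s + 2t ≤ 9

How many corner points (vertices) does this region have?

5

The feasible vertices (each the meet of two boundaries and inside every other half-plane) are:
  (1/5, 0)
  (3/2, 0)
  (0, 31/8)
  (0, 2/7)
  (5/17, 123/34)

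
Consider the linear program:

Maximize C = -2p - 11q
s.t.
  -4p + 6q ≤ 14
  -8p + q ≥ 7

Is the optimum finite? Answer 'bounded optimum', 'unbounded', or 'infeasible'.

From the feasible point (-7/11, 21/11), moving in the direction (-1, -8) keeps every constraint satisfied while C increases without bound.

unbounded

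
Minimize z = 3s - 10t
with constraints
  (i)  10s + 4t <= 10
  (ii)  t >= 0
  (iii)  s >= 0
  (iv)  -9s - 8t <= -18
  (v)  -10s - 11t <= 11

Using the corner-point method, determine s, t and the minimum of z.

Feasible corners and z = 3s - 10t:
  (0, 5/2) → z = -25
  (2/11, 45/22) → z = -219/11
  (0, 9/4) → z = -45/2

s = 0, t = 5/2, minimum z = -25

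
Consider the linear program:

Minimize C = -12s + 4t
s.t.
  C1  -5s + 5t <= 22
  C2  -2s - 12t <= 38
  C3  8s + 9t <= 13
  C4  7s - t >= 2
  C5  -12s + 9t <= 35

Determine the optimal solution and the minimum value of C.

Corner points and C = -12s + 4t:
  (83/13, -55/13) → C = -1216/13
  (-7/43, -135/43) → C = -456/43
  (31/71, 75/71) → C = -72/71

At the optimal vertex, -2s - 12t = 38 and 8s + 9t = 13.
Solving simultaneously gives s = 83/13, t = -55/13.

s = 83/13, t = -55/13, minimum C = -1216/13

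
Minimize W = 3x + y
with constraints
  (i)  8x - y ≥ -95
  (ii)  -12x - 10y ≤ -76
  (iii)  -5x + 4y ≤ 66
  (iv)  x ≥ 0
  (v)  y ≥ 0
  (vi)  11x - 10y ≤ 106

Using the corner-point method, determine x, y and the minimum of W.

The feasible region is unbounded (it extends along (10, 11), (4, 5)), but W strictly increases along every unbounded feasible direction, so there is no improving ray and the minimum is attained at a vertex.

x = 0, y = 38/5, minimum W = 38/5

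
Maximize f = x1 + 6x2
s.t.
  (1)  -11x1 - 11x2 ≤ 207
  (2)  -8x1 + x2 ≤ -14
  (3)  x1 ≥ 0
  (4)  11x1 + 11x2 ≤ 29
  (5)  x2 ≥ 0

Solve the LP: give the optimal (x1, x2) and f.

x1 = 61/33, x2 = 26/33, maximum f = 217/33

The optimum lies where -8x1 + x2 = -14 and 11x1 + 11x2 = 29.
Solving simultaneously gives x1 = 61/33, x2 = 26/33.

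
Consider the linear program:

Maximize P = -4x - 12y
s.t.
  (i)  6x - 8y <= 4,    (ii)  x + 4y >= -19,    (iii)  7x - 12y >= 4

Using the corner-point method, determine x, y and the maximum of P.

Corner points and P = -4x - 12y:
  (-17/4, -59/16) → P = 245/4
  (1, 1/4) → P = -7
  (-53/10, -137/40) → P = 623/10

At the optimal vertex, x + 4y = -19 and 7x - 12y = 4.
Solving simultaneously gives x = -53/10, y = -137/40.

x = -53/10, y = -137/40, maximum P = 623/10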